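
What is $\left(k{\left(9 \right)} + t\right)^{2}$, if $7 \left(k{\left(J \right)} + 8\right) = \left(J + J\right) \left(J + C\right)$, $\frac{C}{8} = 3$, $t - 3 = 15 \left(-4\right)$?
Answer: $\frac{19321}{49} \approx 394.31$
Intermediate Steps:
$t = -57$ ($t = 3 + 15 \left(-4\right) = 3 - 60 = -57$)
$C = 24$ ($C = 8 \cdot 3 = 24$)
$k{\left(J \right)} = -8 + \frac{2 J \left(24 + J\right)}{7}$ ($k{\left(J \right)} = -8 + \frac{\left(J + J\right) \left(J + 24\right)}{7} = -8 + \frac{2 J \left(24 + J\right)}{7}$)
$\left(k{\left(9 \right)} + t\right)^{2} = \left(\left(-8 + \frac{2 \cdot 9^{2}}{7} + \frac{48}{7} \cdot 9\right) - 57\right)^{2} = \left(\left(-8 + \frac{2}{7} \cdot 81 + \frac{432}{7}\right) - 57\right)^{2} = \left(\left(-8 + \frac{162}{7} + \frac{432}{7}\right) - 57\right)^{2} = \left(\frac{538}{7} - 57\right)^{2} = \left(\frac{139}{7}\right)^{2} = \frac{19321}{49}$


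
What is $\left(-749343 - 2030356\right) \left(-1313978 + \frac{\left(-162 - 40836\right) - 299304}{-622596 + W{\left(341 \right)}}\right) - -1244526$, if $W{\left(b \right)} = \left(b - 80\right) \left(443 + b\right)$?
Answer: $\frac{254437829717095793}{69662} \approx 3.6525 \cdot 10^{12}$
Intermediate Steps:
$W{\left(b \right)} = \left(-80 + b\right) \left(443 + b\right)$
$\left(-749343 - 2030356\right) \left(-1313978 + \frac{\left(-162 - 40836\right) - 299304}{-622596 + W{\left(341 \right)}}\right) - -1244526 = \left(-749343 - 2030356\right) \left(-1313978 + \frac{\left(-162 - 40836\right) - 299304}{-622596 + \left(-35440 + 341^{2} + 363 \cdot 341\right)}\right) - -1244526 = - 2779699 \left(-1313978 + \frac{\left(-162 - 40836\right) - 299304}{-622596 + \left(-35440 + 116281 + 123783\right)}\right) + 1244526 = - 2779699 \left(-1313978 + \frac{-40998 - 299304}{-622596 + 204624}\right) + 1244526 = - 2779699 \left(-1313978 - \frac{340302}{-417972}\right) + 1244526 = - 2779699 \left(-1313978 - - \frac{56717}{69662}\right) + 1244526 = - 2779699 \left(-1313978 + \frac{56717}{69662}\right) + 1244526 = \left(-2779699\right) \left(- \frac{91534278719}{69662}\right) + 1244526 = \frac{254437743020925581}{69662} + 1244526 = \frac{254437829717095793}{69662}$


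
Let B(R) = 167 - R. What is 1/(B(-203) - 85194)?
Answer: -1/84824 ≈ -1.1789e-5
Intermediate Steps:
1/(B(-203) - 85194) = 1/((167 - 1*(-203)) - 85194) = 1/((167 + 203) - 85194) = 1/(370 - 85194) = 1/(-84824) = -1/84824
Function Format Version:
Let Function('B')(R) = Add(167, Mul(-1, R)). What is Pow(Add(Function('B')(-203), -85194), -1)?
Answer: Rational(-1, 84824) ≈ -1.1789e-5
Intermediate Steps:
Pow(Add(Function('B')(-203), -85194), -1) = Pow(Add(Add(167, Mul(-1, -203)), -85194), -1) = Pow(Add(Add(167, 203), -85194), -1) = Pow(Add(370, -85194), -1) = Pow(-84824, -1) = Rational(-1, 84824)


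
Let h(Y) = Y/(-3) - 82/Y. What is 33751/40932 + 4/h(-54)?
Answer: 22207433/21571164 ≈ 1.0295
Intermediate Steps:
h(Y) = -82/Y - Y/3 (h(Y) = Y*(-⅓) - 82/Y = -Y/3 - 82/Y = -82/Y - Y/3)
33751/40932 + 4/h(-54) = 33751/40932 + 4/(-82/(-54) - ⅓*(-54)) = 33751*(1/40932) + 4/(-82*(-1/54) + 18) = 33751/40932 + 4/(41/27 + 18) = 33751/40932 + 4/(527/27) = 33751/40932 + 4*(27/527) = 33751/40932 + 108/527 = 22207433/21571164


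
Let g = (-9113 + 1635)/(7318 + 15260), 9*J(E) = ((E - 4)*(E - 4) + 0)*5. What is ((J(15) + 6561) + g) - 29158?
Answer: -763027201/33867 ≈ -22530.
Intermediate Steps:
J(E) = 5*(-4 + E)²/9 (J(E) = (((E - 4)*(E - 4) + 0)*5)/9 = (((-4 + E)*(-4 + E) + 0)*5)/9 = (((-4 + E)² + 0)*5)/9 = ((-4 + E)²*5)/9 = (5*(-4 + E)²)/9 = 5*(-4 + E)²/9)
g = -3739/11289 (g = -7478/22578 = -7478*1/22578 = -3739/11289 ≈ -0.33121)
((J(15) + 6561) + g) - 29158 = ((5*(-4 + 15)²/9 + 6561) - 3739/11289) - 29158 = (((5/9)*11² + 6561) - 3739/11289) - 29158 = (((5/9)*121 + 6561) - 3739/11289) - 29158 = ((605/9 + 6561) - 3739/11289) - 29158 = (59654/9 - 3739/11289) - 29158 = 224466785/33867 - 29158 = -763027201/33867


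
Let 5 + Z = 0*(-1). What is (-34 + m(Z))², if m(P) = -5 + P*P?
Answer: 196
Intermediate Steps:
Z = -5 (Z = -5 + 0*(-1) = -5 + 0 = -5)
m(P) = -5 + P²
(-34 + m(Z))² = (-34 + (-5 + (-5)²))² = (-34 + (-5 + 25))² = (-34 + 20)² = (-14)² = 196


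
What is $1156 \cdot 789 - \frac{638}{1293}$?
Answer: $\frac{1179323974}{1293} \approx 9.1208 \cdot 10^{5}$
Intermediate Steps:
$1156 \cdot 789 - \frac{638}{1293} = 912084 - \frac{638}{1293} = \frac{1179323974}{1293}$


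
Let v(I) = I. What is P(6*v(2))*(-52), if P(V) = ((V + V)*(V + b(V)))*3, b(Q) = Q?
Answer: -89856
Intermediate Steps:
P(V) = 12*V² (P(V) = ((V + V)*(V + V))*3 = ((2*V)*(2*V))*3 = (4*V²)*3 = 12*V²)
P(6*v(2))*(-52) = (12*(6*2)²)*(-52) = (12*12²)*(-52) = (12*144)*(-52) = 1728*(-52) = -89856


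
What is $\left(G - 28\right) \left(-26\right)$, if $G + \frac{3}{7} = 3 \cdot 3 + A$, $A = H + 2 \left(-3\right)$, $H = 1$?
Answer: $\frac{4446}{7} \approx 635.14$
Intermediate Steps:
$A = -5$ ($A = 1 + 2 \left(-3\right) = 1 - 6 = -5$)
$G = \frac{25}{7}$ ($G = - \frac{3}{7} + \left(3 \cdot 3 - 5\right) = - \frac{3}{7} + \left(9 - 5\right) = - \frac{3}{7} + 4 = \frac{25}{7} \approx 3.5714$)
$\left(G - 28\right) \left(-26\right) = \left(\frac{25}{7} - 28\right) \left(-26\right) = \left(- \frac{171}{7}\right) \left(-26\right) = \frac{4446}{7}$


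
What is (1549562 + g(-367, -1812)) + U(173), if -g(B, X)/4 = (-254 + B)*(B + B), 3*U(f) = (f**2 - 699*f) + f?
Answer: -303969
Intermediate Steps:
U(f) = -698*f/3 + f**2/3 (U(f) = ((f**2 - 699*f) + f)/3 = (f**2 - 698*f)/3 = -698*f/3 + f**2/3)
g(B, X) = -8*B*(-254 + B) (g(B, X) = -4*(-254 + B)*(B + B) = -4*(-254 + B)*2*B = -8*B*(-254 + B))
(1549562 + g(-367, -1812)) + U(173) = (1549562 + 8*(-367)*(254 - 1*(-367))) + (1/3)*173*(-698 + 173) = (1549562 + 8*(-367)*(254 + 367)) + (1/3)*173*(-525) = (1549562 + 8*(-367)*621) - 30275 = (1549562 - 1823256) - 30275 = -273694 - 30275 = -303969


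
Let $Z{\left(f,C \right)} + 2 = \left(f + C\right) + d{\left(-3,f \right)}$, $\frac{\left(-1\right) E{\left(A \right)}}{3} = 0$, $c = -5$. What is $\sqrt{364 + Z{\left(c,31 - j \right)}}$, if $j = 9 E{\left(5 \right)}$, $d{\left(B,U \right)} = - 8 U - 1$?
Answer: $\sqrt{427} \approx 20.664$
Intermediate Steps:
$E{\left(A \right)} = 0$ ($E{\left(A \right)} = \left(-3\right) 0 = 0$)
$d{\left(B,U \right)} = -1 - 8 U$
$j = 0$ ($j = 9 \cdot 0 = 0$)
$Z{\left(f,C \right)} = -3 + C - 7 f$ ($Z{\left(f,C \right)} = -2 - \left(1 - C + 7 f\right) = -3 + C - 7 f$)
$\sqrt{364 + Z{\left(c,31 - j \right)}} = \sqrt{364 - -63} = \sqrt{364 + \left(-3 + \left(31 + 0\right) + 35\right)} = \sqrt{364 + \left(-3 + 31 + 35\right)} = \sqrt{364 + 63} = \sqrt{427}$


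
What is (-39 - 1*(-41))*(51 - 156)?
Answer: -210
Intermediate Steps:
(-39 - 1*(-41))*(51 - 156) = (-39 + 41)*(-105) = 2*(-105) = -210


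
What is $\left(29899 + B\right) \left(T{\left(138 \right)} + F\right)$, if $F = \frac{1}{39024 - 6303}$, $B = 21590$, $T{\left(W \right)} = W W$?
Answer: $\frac{10694929937175}{10907} \approx 9.8056 \cdot 10^{8}$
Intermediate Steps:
$T{\left(W \right)} = W^{2}$
$F = \frac{1}{32721}$ ($F = \frac{1}{39024 - 6303} = \frac{1}{32721} \approx 3.0561 \cdot 10^{-5}$)
$\left(29899 + B\right) \left(T{\left(138 \right)} + F\right) = \left(29899 + 21590\right) \left(138^{2} + \frac{1}{32721}\right) = 51489 \left(19044 + \frac{1}{32721}\right) = 51489 \cdot \frac{623138725}{32721} = \frac{10694929937175}{10907}$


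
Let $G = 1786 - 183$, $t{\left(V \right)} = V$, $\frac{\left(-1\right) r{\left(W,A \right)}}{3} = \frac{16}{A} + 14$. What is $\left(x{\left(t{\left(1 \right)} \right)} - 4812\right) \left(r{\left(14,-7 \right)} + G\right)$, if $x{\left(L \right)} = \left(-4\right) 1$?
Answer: $-7550800$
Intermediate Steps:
$r{\left(W,A \right)} = -42 - \frac{48}{A}$ ($r{\left(W,A \right)} = - 3 \left(\frac{16}{A} + 14\right) = - 3 \left(14 + \frac{16}{A}\right) = -42 - \frac{48}{A}$)
$G = 1603$ ($G = 1786 - 183 = 1603$)
$x{\left(L \right)} = -4$
$\left(x{\left(t{\left(1 \right)} \right)} - 4812\right) \left(r{\left(14,-7 \right)} + G\right) = \left(-4 - 4812\right) \left(\left(-42 - \frac{48}{-7}\right) + 1603\right) = - 4816 \left(\left(-42 - - \frac{48}{7}\right) + 1603\right) = - 4816 \left(\left(-42 + \frac{48}{7}\right) + 1603\right) = - 4816 \left(- \frac{246}{7} + 1603\right) = \left(-4816\right) \frac{10975}{7} = -7550800$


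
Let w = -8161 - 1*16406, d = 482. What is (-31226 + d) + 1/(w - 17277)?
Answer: -1286451937/41844 ≈ -30744.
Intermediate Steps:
w = -24567 (w = -8161 - 16406 = -24567)
(-31226 + d) + 1/(w - 17277) = (-31226 + 482) + 1/(-24567 - 17277) = -30744 + 1/(-41844) = -30744 - 1/41844 = -1286451937/41844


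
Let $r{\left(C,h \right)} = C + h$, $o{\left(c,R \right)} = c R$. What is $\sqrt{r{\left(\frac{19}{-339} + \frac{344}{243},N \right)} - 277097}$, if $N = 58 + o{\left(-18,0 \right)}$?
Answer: $\frac{2 i \sqrt{644708214138}}{3051} \approx 526.34 i$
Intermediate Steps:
$o{\left(c,R \right)} = R c$
$N = 58$ ($N = 58 + 0 \left(-18\right) = 58 + 0 = 58$)
$\sqrt{r{\left(\frac{19}{-339} + \frac{344}{243},N \right)} - 277097} = \sqrt{\left(\left(\frac{19}{-339} + \frac{344}{243}\right) + 58\right) - 277097} = \sqrt{\left(\left(19 \left(- \frac{1}{339}\right) + 344 \cdot \frac{1}{243}\right) + 58\right) - 277097} = \sqrt{\left(\left(- \frac{19}{339} + \frac{344}{243}\right) + 58\right) - 277097} = \sqrt{\left(\frac{37333}{27459} + 58\right) - 277097} = \sqrt{\frac{1629955}{27459} - 277097} = \sqrt{- \frac{7607176568}{27459}} = \frac{2 i \sqrt{644708214138}}{3051}$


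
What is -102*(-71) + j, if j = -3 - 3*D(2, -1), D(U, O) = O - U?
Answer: 7248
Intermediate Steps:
j = 6 (j = -3 - 3*(-1 - 1*2) = -3 - 3*(-1 - 2) = -3 - 3*(-3) = -3 + 9 = 6)
-102*(-71) + j = -102*(-71) + 6 = 7242 + 6 = 7248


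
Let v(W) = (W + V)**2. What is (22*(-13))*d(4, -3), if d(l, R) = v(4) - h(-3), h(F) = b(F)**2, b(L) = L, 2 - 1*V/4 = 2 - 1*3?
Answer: -70642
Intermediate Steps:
V = 12 (V = 8 - 4*(2 - 1*3) = 8 - 4*(2 - 3) = 8 - 4*(-1) = 8 + 4 = 12)
h(F) = F**2
v(W) = (12 + W)**2 (v(W) = (W + 12)**2 = (12 + W)**2)
d(l, R) = 247 (d(l, R) = (12 + 4)**2 - 1*(-3)**2 = 16**2 - 1*9 = 256 - 9 = 247)
(22*(-13))*d(4, -3) = (22*(-13))*247 = -286*247 = -70642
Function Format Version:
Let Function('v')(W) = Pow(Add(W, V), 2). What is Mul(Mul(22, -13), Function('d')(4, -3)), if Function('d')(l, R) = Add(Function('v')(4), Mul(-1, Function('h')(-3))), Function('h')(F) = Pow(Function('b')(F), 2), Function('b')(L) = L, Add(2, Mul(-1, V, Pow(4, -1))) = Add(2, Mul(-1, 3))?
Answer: -70642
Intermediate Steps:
V = 12 (V = Add(8, Mul(-4, Add(2, Mul(-1, 3)))) = Add(8, Mul(-4, Add(2, -3))) = Add(8, Mul(-4, -1)) = Add(8, 4) = 12)
Function('h')(F) = Pow(F, 2)
Function('v')(W) = Pow(Add(12, W), 2) (Function('v')(W) = Pow(Add(W, 12), 2) = Pow(Add(12, W), 2))
Function('d')(l, R) = 247 (Function('d')(l, R) = Add(Pow(Add(12, 4), 2), Mul(-1, Pow(-3, 2))) = Add(Pow(16, 2), Mul(-1, 9)) = Add(256, -9) = 247)
Mul(Mul(22, -13), Function('d')(4, -3)) = Mul(Mul(22, -13), 247) = Mul(-286, 247) = -70642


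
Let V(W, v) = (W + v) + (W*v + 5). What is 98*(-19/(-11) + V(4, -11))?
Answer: -47726/11 ≈ -4338.7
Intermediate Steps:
V(W, v) = 5 + W + v + W*v (V(W, v) = (W + v) + (5 + W*v) = 5 + W + v + W*v)
98*(-19/(-11) + V(4, -11)) = 98*(-19/(-11) + (5 + 4 - 11 + 4*(-11))) = 98*(-19*(-1/11) + (5 + 4 - 11 - 44)) = 98*(19/11 - 46) = 98*(-487/11) = -47726/11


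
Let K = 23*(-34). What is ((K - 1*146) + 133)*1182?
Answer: -939690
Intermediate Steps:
K = -782
((K - 1*146) + 133)*1182 = ((-782 - 1*146) + 133)*1182 = ((-782 - 146) + 133)*1182 = (-928 + 133)*1182 = -795*1182 = -939690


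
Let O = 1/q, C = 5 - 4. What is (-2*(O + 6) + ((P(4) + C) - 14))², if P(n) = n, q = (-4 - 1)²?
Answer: 277729/625 ≈ 444.37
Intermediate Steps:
q = 25 (q = (-5)² = 25)
C = 1
O = 1/25 ≈ 0.040000
(-2*(O + 6) + ((P(4) + C) - 14))² = (-2*(1/25 + 6) + ((4 + 1) - 14))² = (-2*151/25 + (5 - 14))² = (-302/25 - 9)² = (-527/25)² = 277729/625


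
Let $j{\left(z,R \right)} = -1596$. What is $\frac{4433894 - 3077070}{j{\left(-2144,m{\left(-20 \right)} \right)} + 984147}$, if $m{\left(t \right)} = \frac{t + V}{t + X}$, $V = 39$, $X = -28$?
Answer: $\frac{1356824}{982551} \approx 1.3809$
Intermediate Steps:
$m{\left(t \right)} = \frac{39 + t}{-28 + t}$ ($m{\left(t \right)} = \frac{t + 39}{t - 28} = \frac{39 + t}{-28 + t}$)
$\frac{4433894 - 3077070}{j{\left(-2144,m{\left(-20 \right)} \right)} + 984147} = \frac{4433894 - 3077070}{-1596 + 984147} = \frac{1356824}{982551}$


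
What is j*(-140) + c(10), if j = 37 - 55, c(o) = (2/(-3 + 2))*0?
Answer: 2520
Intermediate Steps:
c(o) = 0 (c(o) = (2/(-1))*0 = -1*2*0 = -2*0 = 0)
j = -18
j*(-140) + c(10) = -18*(-140) + 0 = 2520 + 0 = 2520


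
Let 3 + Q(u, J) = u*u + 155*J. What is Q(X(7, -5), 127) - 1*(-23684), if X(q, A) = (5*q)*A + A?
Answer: 75766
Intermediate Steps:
X(q, A) = A + 5*A*q (X(q, A) = 5*A*q + A = A + 5*A*q)
Q(u, J) = -3 + u² + 155*J (Q(u, J) = -3 + (u*u + 155*J) = -3 + (u² + 155*J) = -3 + u² + 155*J)
Q(X(7, -5), 127) - 1*(-23684) = (-3 + (-5*(1 + 5*7))² + 155*127) - 1*(-23684) = (-3 + (-5*(1 + 35))² + 19685) + 23684 = (-3 + (-5*36)² + 19685) + 23684 = (-3 + (-180)² + 19685) + 23684 = (-3 + 32400 + 19685) + 23684 = 52082 + 23684 = 75766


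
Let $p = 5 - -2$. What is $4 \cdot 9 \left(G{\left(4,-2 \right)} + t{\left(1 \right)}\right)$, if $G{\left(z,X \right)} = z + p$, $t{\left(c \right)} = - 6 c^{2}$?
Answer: $180$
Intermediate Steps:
$p = 7$ ($p = 5 + 2 = 7$)
$G{\left(z,X \right)} = 7 + z$ ($G{\left(z,X \right)} = z + 7 = 7 + z$)
$4 \cdot 9 \left(G{\left(4,-2 \right)} + t{\left(1 \right)}\right) = 4 \cdot 9 \left(\left(7 + 4\right) - 6 \cdot 1^{2}\right) = 36 \left(11 - 6\right) = 36 \cdot 5 = 180$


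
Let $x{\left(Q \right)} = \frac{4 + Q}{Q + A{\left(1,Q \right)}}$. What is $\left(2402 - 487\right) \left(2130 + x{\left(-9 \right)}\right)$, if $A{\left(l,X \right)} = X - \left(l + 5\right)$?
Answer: $\frac{97904375}{24} \approx 4.0793 \cdot 10^{6}$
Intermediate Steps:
$A{\left(l,X \right)} = -5 + X - l$ ($A{\left(l,X \right)} = X - \left(5 + l\right) = -5 + X - l$)
$x{\left(Q \right)} = \frac{4 + Q}{-6 + 2 Q}$ ($x{\left(Q \right)} = \frac{4 + Q}{Q - \left(6 - Q\right)} = \frac{4 + Q}{Q + \left(-6 + Q\right)} = \frac{4 + Q}{-6 + 2 Q}$)
$\left(2402 - 487\right) \left(2130 + x{\left(-9 \right)}\right) = \left(2402 - 487\right) \left(2130 + \frac{4 - 9}{2 \left(-3 - 9\right)}\right) = 1915 \left(2130 + \frac{1}{2} \frac{1}{-12} \left(-5\right)\right) = 1915 \left(2130 + \frac{1}{2} \left(- \frac{1}{12}\right) \left(-5\right)\right) = 1915 \left(2130 + \frac{5}{24}\right) = 1915 \cdot \frac{51125}{24} = \frac{97904375}{24}$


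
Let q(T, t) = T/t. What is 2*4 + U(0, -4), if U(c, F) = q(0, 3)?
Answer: 8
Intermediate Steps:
U(c, F) = 0 (U(c, F) = 0/3 = 0*(1/3) = 0)
2*4 + U(0, -4) = 2*4 + 0 = 8 + 0 = 8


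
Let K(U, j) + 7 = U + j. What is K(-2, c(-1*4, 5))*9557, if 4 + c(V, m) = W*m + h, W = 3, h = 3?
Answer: 47785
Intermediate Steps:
c(V, m) = -1 + 3*m (c(V, m) = -4 + (3*m + 3) = -4 + (3 + 3*m) = -1 + 3*m)
K(U, j) = -7 + U + j (K(U, j) = -7 + (U + j) = -7 + U + j)
K(-2, c(-1*4, 5))*9557 = (-7 - 2 + (-1 + 3*5))*9557 = (-7 - 2 + (-1 + 15))*9557 = (-7 - 2 + 14)*9557 = 5*9557 = 47785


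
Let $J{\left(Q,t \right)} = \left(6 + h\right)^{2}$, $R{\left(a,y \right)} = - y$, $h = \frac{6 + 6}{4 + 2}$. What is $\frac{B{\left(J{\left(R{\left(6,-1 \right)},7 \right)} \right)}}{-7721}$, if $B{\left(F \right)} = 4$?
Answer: $- \frac{4}{7721} \approx -0.00051807$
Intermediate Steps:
$h = 2$ ($h = \frac{12}{6} = 12 \cdot \frac{1}{6} = 2$)
$J{\left(Q,t \right)} = 64$ ($J{\left(Q,t \right)} = \left(6 + 2\right)^{2} = 8^{2} = 64$)
$\frac{B{\left(J{\left(R{\left(6,-1 \right)},7 \right)} \right)}}{-7721} = \frac{4}{-7721} = 4 \left(- \frac{1}{7721}\right) = - \frac{4}{7721}$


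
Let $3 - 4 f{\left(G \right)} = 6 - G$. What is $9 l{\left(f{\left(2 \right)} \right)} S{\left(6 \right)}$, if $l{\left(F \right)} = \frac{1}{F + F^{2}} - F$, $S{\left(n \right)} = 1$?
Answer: $- \frac{183}{4} \approx -45.75$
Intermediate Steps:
$f{\left(G \right)} = - \frac{3}{4} + \frac{G}{4}$ ($f{\left(G \right)} = \frac{3}{4} - \frac{6 - G}{4} = \frac{3}{4} + \left(- \frac{3}{2} + \frac{G}{4}\right) = - \frac{3}{4} + \frac{G}{4}$)
$9 l{\left(f{\left(2 \right)} \right)} S{\left(6 \right)} = 9 \frac{1 - \left(- \frac{3}{4} + \frac{1}{4} \cdot 2\right)^{2} - \left(- \frac{3}{4} + \frac{1}{4} \cdot 2\right)^{3}}{\left(- \frac{3}{4} + \frac{1}{4} \cdot 2\right) \left(1 + \left(- \frac{3}{4} + \frac{1}{4} \cdot 2\right)\right)} 1 = 9 \frac{1 - \left(- \frac{3}{4} + \frac{1}{2}\right)^{2} - \left(- \frac{3}{4} + \frac{1}{2}\right)^{3}}{\left(- \frac{3}{4} + \frac{1}{2}\right) \left(1 + \left(- \frac{3}{4} + \frac{1}{2}\right)\right)} 1 = 9 \frac{1 - \left(- \frac{1}{4}\right)^{2} - \left(- \frac{1}{4}\right)^{3}}{\left(- \frac{1}{4}\right) \left(1 - \frac{1}{4}\right)} 1 = 9 \left(- \frac{4 \left(1 - \frac{1}{16} - - \frac{1}{64}\right)}{\frac{3}{4}}\right) 1 = 9 \left(\left(-4\right) \frac{4}{3} \left(1 - \frac{1}{16} + \frac{1}{64}\right)\right) 1 = 9 \left(\left(-4\right) \frac{4}{3} \cdot \frac{61}{64}\right) 1 = 9 \left(- \frac{61}{12}\right) 1 = \left(- \frac{183}{4}\right) 1 = - \frac{183}{4}$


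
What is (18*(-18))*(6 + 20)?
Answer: -8424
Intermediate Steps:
(18*(-18))*(6 + 20) = -324*26 = -8424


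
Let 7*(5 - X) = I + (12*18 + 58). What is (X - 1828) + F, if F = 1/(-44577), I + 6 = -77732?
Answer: 2884265624/312039 ≈ 9243.3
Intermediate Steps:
I = -77738 (I = -6 - 77732 = -77738)
F = -1/44577 ≈ -2.2433e-5
X = 77499/7 (X = 5 - (-77738 + (12*18 + 58))/7 = 5 - (-77738 + (216 + 58))/7 = 5 - (-77738 + 274)/7 = 5 - ⅐*(-77464) = 5 + 77464/7 = 77499/7 ≈ 11071.)
(X - 1828) + F = (77499/7 - 1828) - 1/44577 = 64703/7 - 1/44577 = 2884265624/312039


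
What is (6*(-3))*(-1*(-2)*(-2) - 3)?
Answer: 126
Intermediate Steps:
(6*(-3))*(-1*(-2)*(-2) - 3) = -18*(2*(-2) - 3) = -18*(-4 - 3) = -18*(-7) = 126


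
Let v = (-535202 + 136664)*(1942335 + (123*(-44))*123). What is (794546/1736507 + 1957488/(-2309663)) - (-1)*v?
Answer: -2040656015351327674790840/4010745967141 ≈ -5.0880e+11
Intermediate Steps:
v = -508797124542 (v = -398538*(1942335 - 5412*123) = -398538*(1942335 - 665676) = -398538*1276659 = -508797124542)
(794546/1736507 + 1957488/(-2309663)) - (-1)*v = (794546/1736507 + 1957488/(-2309663)) - (-1)*(-508797124542) = (794546*(1/1736507) + 1957488*(-1/2309663)) - 1*508797124542 = (794546/1736507 - 1957488/2309663) - 508797124542 = -1564058116418/4010745967141 - 508797124542 = -2040656015351327674790840/4010745967141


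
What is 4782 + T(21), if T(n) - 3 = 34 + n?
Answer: 4840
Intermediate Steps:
T(n) = 37 + n (T(n) = 3 + (34 + n) = 37 + n)
4782 + T(21) = 4782 + (37 + 21) = 4782 + 58 = 4840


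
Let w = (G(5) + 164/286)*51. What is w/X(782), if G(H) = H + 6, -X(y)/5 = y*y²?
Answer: -993/4022604872 ≈ -2.4686e-7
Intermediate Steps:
X(y) = -5*y³ (X(y) = -5*y*y² = -5*y³)
G(H) = 6 + H
w = 84405/143 (w = ((6 + 5) + 164/286)*51 = (11 + 164*(1/286))*51 = (11 + 82/143)*51 = (1655/143)*51 = 84405/143 ≈ 590.25)
w/X(782) = 84405/(143*((-5*782³))) = 84405/(143*((-5*478211768))) = (84405/143)/(-2391058840) = (84405/143)*(-1/2391058840) = -993/4022604872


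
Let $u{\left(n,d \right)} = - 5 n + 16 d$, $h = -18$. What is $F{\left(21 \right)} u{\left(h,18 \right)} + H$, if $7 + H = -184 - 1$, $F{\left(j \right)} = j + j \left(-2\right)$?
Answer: $-8130$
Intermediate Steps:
$F{\left(j \right)} = - j$ ($F{\left(j \right)} = j - 2 j = - j$)
$H = -192$ ($H = -7 - 185 = -192$)
$F{\left(21 \right)} u{\left(h,18 \right)} + H = \left(-1\right) 21 \left(\left(-5\right) \left(-18\right) + 16 \cdot 18\right) - 192 = - 21 \left(90 + 288\right) - 192 = \left(-21\right) 378 - 192 = -7938 - 192 = -8130$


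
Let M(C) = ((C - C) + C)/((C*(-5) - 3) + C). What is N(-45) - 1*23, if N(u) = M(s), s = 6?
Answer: -209/9 ≈ -23.222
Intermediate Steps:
M(C) = C/(-3 - 4*C) (M(C) = (0 + C)/((-5*C - 3) + C) = C/((-3 - 5*C) + C) = C/(-3 - 4*C))
N(u) = -2/9 (N(u) = -1*6/(3 + 4*6) = -1*6/(3 + 24) = -1*6/27 = -1*6*1/27 = -2/9)
N(-45) - 1*23 = -2/9 - 1*23 = -2/9 - 23 = -209/9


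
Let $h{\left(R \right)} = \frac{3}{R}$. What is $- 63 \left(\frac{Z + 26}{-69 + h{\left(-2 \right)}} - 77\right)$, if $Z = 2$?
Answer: $\frac{229173}{47} \approx 4876.0$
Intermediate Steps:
$- 63 \left(\frac{Z + 26}{-69 + h{\left(-2 \right)}} - 77\right) = - 63 \left(\frac{2 + 26}{-69 + \frac{3}{-2}} - 77\right) = - 63 \left(\frac{28}{-69 + 3 \left(- \frac{1}{2}\right)} - 77\right) = - 63 \left(\frac{28}{-69 - \frac{3}{2}} - 77\right) = - 63 \left(\frac{28}{- \frac{141}{2}} - 77\right) = - 63 \left(28 \left(- \frac{2}{141}\right) - 77\right) = - 63 \left(- \frac{56}{141} - 77\right) = \left(-63\right) \left(- \frac{10913}{141}\right) = \frac{229173}{47}$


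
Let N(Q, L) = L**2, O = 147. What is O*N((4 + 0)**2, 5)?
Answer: 3675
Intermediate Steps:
O*N((4 + 0)**2, 5) = 147*5**2 = 147*25 = 3675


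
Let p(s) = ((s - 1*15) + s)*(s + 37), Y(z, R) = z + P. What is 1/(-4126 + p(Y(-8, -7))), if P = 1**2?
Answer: -1/4996 ≈ -0.00020016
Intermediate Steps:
P = 1
Y(z, R) = 1 + z (Y(z, R) = z + 1 = 1 + z)
p(s) = (-15 + 2*s)*(37 + s) (p(s) = ((s - 15) + s)*(37 + s) = ((-15 + s) + s)*(37 + s) = (-15 + 2*s)*(37 + s))
1/(-4126 + p(Y(-8, -7))) = 1/(-4126 + (-555 + 2*(1 - 8)**2 + 59*(1 - 8))) = 1/(-4126 + (-555 + 2*(-7)**2 + 59*(-7))) = 1/(-4126 + (-555 + 2*49 - 413)) = 1/(-4126 + (-555 + 98 - 413)) = 1/(-4126 - 870) = 1/(-4996) = -1/4996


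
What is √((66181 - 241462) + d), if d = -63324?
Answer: I*√238605 ≈ 488.47*I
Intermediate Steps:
√((66181 - 241462) + d) = √((66181 - 241462) - 63324) = √(-175281 - 63324) = √(-238605) = I*√238605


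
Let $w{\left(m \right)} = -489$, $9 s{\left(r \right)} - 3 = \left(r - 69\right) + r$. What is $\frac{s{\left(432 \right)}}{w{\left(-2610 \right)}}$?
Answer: $- \frac{266}{1467} \approx -0.18132$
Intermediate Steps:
$s{\left(r \right)} = - \frac{22}{3} + \frac{2 r}{9}$ ($s{\left(r \right)} = \frac{1}{3} + \frac{\left(r - 69\right) + r}{9} = \frac{1}{3} + \frac{\left(-69 + r\right) + r}{9} = \frac{1}{3} + \frac{-69 + 2 r}{9} = \frac{1}{3} + \left(- \frac{23}{3} + \frac{2 r}{9}\right) = - \frac{22}{3} + \frac{2 r}{9}$)
$\frac{s{\left(432 \right)}}{w{\left(-2610 \right)}} = \frac{- \frac{22}{3} + \frac{2}{9} \cdot 432}{-489} = \left(- \frac{22}{3} + 96\right) \left(- \frac{1}{489}\right) = \frac{266}{3} \left(- \frac{1}{489}\right) = - \frac{266}{1467}$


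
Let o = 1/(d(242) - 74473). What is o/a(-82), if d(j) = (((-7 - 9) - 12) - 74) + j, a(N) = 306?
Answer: -1/22745898 ≈ -4.3964e-8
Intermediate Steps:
d(j) = -102 + j (d(j) = ((-16 - 12) - 74) + j = (-28 - 74) + j = -102 + j)
o = -1/74333 (o = 1/((-102 + 242) - 74473) = 1/(140 - 74473) = 1/(-74333) = -1/74333 ≈ -1.3453e-5)
o/a(-82) = -1/74333/306 = -1/74333*1/306 = -1/22745898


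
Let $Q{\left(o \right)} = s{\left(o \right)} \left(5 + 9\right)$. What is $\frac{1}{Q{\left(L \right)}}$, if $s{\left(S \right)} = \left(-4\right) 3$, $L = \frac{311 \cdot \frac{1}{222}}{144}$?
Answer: $- \frac{1}{168} \approx -0.0059524$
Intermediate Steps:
$L = \frac{311}{31968}$ ($L = 311 \cdot \frac{1}{222} \cdot \frac{1}{144} = \frac{311}{222} \cdot \frac{1}{144} = \frac{311}{31968} \approx 0.0097285$)
$s{\left(S \right)} = -12$
$Q{\left(o \right)} = -168$ ($Q{\left(o \right)} = - 12 \left(5 + 9\right) = \left(-12\right) 14 = -168$)
$\frac{1}{Q{\left(L \right)}} = \frac{1}{-168} = - \frac{1}{168}$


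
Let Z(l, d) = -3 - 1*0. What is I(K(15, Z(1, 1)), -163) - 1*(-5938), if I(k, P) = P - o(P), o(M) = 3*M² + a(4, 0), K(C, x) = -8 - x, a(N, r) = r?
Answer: -73932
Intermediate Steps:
Z(l, d) = -3 (Z(l, d) = -3 + 0 = -3)
o(M) = 3*M² (o(M) = 3*M² + 0 = 3*M²)
I(k, P) = P - 3*P²
I(K(15, Z(1, 1)), -163) - 1*(-5938) = -163*(1 - 3*(-163)) - 1*(-5938) = -163*(1 + 489) + 5938 = -163*490 + 5938 = -79870 + 5938 = -73932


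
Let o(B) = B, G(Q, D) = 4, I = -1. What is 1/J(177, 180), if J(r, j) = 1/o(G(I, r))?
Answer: 4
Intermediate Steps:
J(r, j) = 1/4
1/J(177, 180) = 1/(1/4) = 4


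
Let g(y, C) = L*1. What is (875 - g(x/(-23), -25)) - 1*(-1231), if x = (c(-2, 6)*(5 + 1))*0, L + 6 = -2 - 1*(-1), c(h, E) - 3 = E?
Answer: 2113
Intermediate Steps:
c(h, E) = 3 + E
L = -7 (L = -6 + (-2 - 1*(-1)) = -6 + (-2 + 1) = -6 - 1 = -7)
x = 0 (x = ((3 + 6)*(5 + 1))*0 = (9*6)*0 = 54*0 = 0)
g(y, C) = -7 (g(y, C) = -7*1 = -7)
(875 - g(x/(-23), -25)) - 1*(-1231) = (875 - 1*(-7)) - 1*(-1231) = (875 + 7) + 1231 = 882 + 1231 = 2113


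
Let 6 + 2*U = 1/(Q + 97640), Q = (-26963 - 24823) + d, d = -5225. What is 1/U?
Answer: -81258/243773 ≈ -0.33333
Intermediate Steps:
Q = -57011 (Q = (-26963 - 24823) - 5225 = -51786 - 5225 = -57011)
U = -243773/81258 (U = -3 + 1/(2*(-57011 + 97640)) = -3 + (½)/40629 = -3 + (½)*(1/40629) = -3 + 1/81258 = -243773/81258 ≈ -3.0000)
1/U = 1/(-243773/81258) = -81258/243773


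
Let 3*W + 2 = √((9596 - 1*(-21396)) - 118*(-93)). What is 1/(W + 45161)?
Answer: 406443/18355059395 - 3*√41966/18355059395 ≈ 2.2110e-5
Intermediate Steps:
W = -⅔ + √41966/3 (W = -⅔ + √((9596 - 1*(-21396)) - 118*(-93))/3 = -⅔ + √((9596 + 21396) + 10974)/3 = -⅔ + √(30992 + 10974)/3 = -⅔ + √41966/3 ≈ 67.619)
1/(W + 45161) = 1/((-⅔ + √41966/3) + 45161) = 1/(135481/3 + √41966/3)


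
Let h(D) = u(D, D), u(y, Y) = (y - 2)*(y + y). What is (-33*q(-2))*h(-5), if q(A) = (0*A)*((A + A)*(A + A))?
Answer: 0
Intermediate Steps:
u(y, Y) = 2*y*(-2 + y) (u(y, Y) = (-2 + y)*(2*y) = 2*y*(-2 + y))
h(D) = 2*D*(-2 + D)
q(A) = 0 (q(A) = 0*((2*A)*(2*A)) = 0*(4*A²) = 0)
(-33*q(-2))*h(-5) = (-33*0)*(2*(-5)*(-2 - 5)) = 0*(2*(-5)*(-7)) = 0*70 = 0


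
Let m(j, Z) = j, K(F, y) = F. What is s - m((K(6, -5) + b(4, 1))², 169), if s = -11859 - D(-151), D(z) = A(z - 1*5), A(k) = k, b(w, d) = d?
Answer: -11752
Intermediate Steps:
D(z) = -5 + z (D(z) = z - 1*5 = z - 5 = -5 + z)
s = -11703 (s = -11859 - (-5 - 151) = -11859 - 1*(-156) = -11859 + 156 = -11703)
s - m((K(6, -5) + b(4, 1))², 169) = -11703 - (6 + 1)² = -11703 - 1*7² = -11703 - 1*49 = -11703 - 49 = -11752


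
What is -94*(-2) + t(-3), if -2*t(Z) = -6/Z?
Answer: 187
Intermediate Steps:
t(Z) = 3/Z (t(Z) = -(-3)/Z = 3/Z)
-94*(-2) + t(-3) = -94*(-2) + 3/(-3) = 188 + 3*(-1/3) = 188 - 1 = 187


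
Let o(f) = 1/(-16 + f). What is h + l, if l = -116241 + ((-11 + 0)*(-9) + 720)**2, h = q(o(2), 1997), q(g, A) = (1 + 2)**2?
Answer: 554529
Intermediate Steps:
q(g, A) = 9 (q(g, A) = 3**2 = 9)
h = 9
l = 554520 (l = -116241 + (-11*(-9) + 720)**2 = -116241 + (99 + 720)**2 = -116241 + 819**2 = -116241 + 670761 = 554520)
h + l = 9 + 554520 = 554529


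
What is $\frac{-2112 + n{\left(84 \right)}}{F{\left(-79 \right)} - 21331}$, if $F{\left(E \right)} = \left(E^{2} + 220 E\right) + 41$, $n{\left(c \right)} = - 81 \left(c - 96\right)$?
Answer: $\frac{1140}{32429} \approx 0.035154$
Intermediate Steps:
$n{\left(c \right)} = 7776 - 81 c$ ($n{\left(c \right)} = - 81 \left(-96 + c\right) = 7776 - 81 c$)
$F{\left(E \right)} = 41 + E^{2} + 220 E$
$\frac{-2112 + n{\left(84 \right)}}{F{\left(-79 \right)} - 21331} = \frac{-2112 + \left(7776 - 6804\right)}{\left(41 + \left(-79\right)^{2} + 220 \left(-79\right)\right) - 21331} = \frac{-2112 + \left(7776 - 6804\right)}{\left(41 + 6241 - 17380\right) - 21331} = \frac{-2112 + 972}{-11098 - 21331} = - \frac{1140}{-32429} = \left(-1140\right) \left(- \frac{1}{32429}\right) = \frac{1140}{32429}$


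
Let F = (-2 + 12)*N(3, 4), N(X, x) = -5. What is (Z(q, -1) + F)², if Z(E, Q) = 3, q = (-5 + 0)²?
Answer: 2209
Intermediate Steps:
q = 25 (q = (-5)² = 25)
F = -50 (F = (-2 + 12)*(-5) = 10*(-5) = -50)
(Z(q, -1) + F)² = (3 - 50)² = (-47)² = 2209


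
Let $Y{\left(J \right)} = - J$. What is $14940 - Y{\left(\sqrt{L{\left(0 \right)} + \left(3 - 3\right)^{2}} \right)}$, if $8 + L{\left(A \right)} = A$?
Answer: $14940 + 2 i \sqrt{2} \approx 14940.0 + 2.8284 i$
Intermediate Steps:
$L{\left(A \right)} = -8 + A$
$14940 - Y{\left(\sqrt{L{\left(0 \right)} + \left(3 - 3\right)^{2}} \right)} = 14940 - - \sqrt{\left(-8 + 0\right) + \left(3 - 3\right)^{2}} = 14940 - - \sqrt{-8 + 0^{2}} = 14940 - - \sqrt{-8 + 0} = 14940 - - \sqrt{-8} = 14940 - - 2 i \sqrt{2} = 14940 + 2 i \sqrt{2}$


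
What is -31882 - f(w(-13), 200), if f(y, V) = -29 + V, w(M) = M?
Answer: -32053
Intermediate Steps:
-31882 - f(w(-13), 200) = -31882 - (-29 + 200) = -31882 - 1*171 = -31882 - 171 = -32053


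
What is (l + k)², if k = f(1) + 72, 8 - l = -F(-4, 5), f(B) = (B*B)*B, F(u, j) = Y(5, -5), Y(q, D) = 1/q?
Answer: 164836/25 ≈ 6593.4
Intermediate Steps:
F(u, j) = ⅕ (F(u, j) = 1/5 = ⅕)
f(B) = B³ (f(B) = B²*B = B³)
l = 41/5 (l = 8 - (-1)/5 = 8 - 1*(-⅕) = 8 + ⅕ = 41/5 ≈ 8.2000)
k = 73 (k = 1³ + 72 = 1 + 72 = 73)
(l + k)² = (41/5 + 73)² = (406/5)² = 164836/25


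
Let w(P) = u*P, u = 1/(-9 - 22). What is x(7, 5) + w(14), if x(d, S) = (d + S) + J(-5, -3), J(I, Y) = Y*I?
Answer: 823/31 ≈ 26.548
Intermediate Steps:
J(I, Y) = I*Y
u = -1/31 (u = 1/(-31) = -1/31 ≈ -0.032258)
x(d, S) = 15 + S + d (x(d, S) = (d + S) - 5*(-3) = (S + d) + 15 = 15 + S + d)
w(P) = -P/31
x(7, 5) + w(14) = (15 + 5 + 7) - 1/31*14 = 27 - 14/31 = 823/31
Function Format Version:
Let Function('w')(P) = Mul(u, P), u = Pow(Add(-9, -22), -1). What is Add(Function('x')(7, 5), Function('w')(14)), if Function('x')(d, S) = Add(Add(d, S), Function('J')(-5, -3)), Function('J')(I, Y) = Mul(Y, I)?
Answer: Rational(823, 31) ≈ 26.548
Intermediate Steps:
Function('J')(I, Y) = Mul(I, Y)
u = Rational(-1, 31) (u = Pow(-31, -1) = Rational(-1, 31) ≈ -0.032258)
Function('x')(d, S) = Add(15, S, d) (Function('x')(d, S) = Add(Add(d, S), Mul(-5, -3)) = Add(Add(S, d), 15) = Add(15, S, d))
Function('w')(P) = Mul(Rational(-1, 31), P)
Add(Function('x')(7, 5), Function('w')(14)) = Add(Add(15, 5, 7), Mul(Rational(-1, 31), 14)) = Add(27, Rational(-14, 31)) = Rational(823, 31)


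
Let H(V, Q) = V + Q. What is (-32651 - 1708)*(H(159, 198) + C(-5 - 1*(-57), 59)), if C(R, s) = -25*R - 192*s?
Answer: 421619289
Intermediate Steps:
C(R, s) = -192*s - 25*R
H(V, Q) = Q + V
(-32651 - 1708)*(H(159, 198) + C(-5 - 1*(-57), 59)) = (-32651 - 1708)*((198 + 159) + (-192*59 - 25*(-5 - 1*(-57)))) = -34359*(357 + (-11328 - 25*(-5 + 57))) = -34359*(357 + (-11328 - 25*52)) = -34359*(357 + (-11328 - 1300)) = -34359*(357 - 12628) = -34359*(-12271) = 421619289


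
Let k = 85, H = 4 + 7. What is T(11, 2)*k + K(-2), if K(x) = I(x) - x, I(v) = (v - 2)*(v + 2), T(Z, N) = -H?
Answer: -933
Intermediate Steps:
H = 11
T(Z, N) = -11 (T(Z, N) = -1*11 = -11)
I(v) = (-2 + v)*(2 + v)
K(x) = -4 + x**2 - x (K(x) = (-4 + x**2) - x = -4 + x**2 - x)
T(11, 2)*k + K(-2) = -11*85 + (-4 + (-2)**2 - 1*(-2)) = -935 + (-4 + 4 + 2) = -935 + 2 = -933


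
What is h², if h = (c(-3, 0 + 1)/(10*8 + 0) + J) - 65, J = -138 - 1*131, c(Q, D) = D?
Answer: 713904961/6400 ≈ 1.1155e+5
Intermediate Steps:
J = -269 (J = -138 - 131 = -269)
h = -26719/80 (h = ((0 + 1)/(10*8 + 0) - 269) - 65 = (1/(80 + 0) - 269) - 65 = (1/80 - 269) - 65 = -21519/80 - 65 = -26719/80 ≈ -333.99)
h² = (-26719/80)² = 713904961/6400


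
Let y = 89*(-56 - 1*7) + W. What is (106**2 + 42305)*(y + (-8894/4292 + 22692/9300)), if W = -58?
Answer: -16271512474779/53650 ≈ -3.0329e+8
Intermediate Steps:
y = -5665 (y = 89*(-56 - 1*7) - 58 = 89*(-56 - 7) - 58 = 89*(-63) - 58 = -5607 - 58 = -5665)
(106**2 + 42305)*(y + (-8894/4292 + 22692/9300)) = (106**2 + 42305)*(-5665 + (-8894/4292 + 22692/9300)) = (11236 + 42305)*(-5665 + (-8894*1/4292 + 22692*(1/9300))) = 53541*(-5665 + (-4447/2146 + 61/25)) = 53541*(-5665 + 19731/53650) = 53541*(-303907519/53650) = -16271512474779/53650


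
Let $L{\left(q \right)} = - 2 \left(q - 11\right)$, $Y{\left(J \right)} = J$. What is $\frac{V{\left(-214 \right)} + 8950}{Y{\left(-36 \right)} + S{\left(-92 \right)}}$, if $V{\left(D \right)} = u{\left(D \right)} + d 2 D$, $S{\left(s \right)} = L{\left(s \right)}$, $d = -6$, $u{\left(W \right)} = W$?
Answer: $\frac{5652}{85} \approx 66.494$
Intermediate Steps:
$L{\left(q \right)} = 22 - 2 q$ ($L{\left(q \right)} = - 2 \left(-11 + q\right) = 22 - 2 q$)
$S{\left(s \right)} = 22 - 2 s$
$V{\left(D \right)} = - 11 D$ ($V{\left(D \right)} = D - 6 \cdot 2 D = D - 12 D = - 11 D$)
$\frac{V{\left(-214 \right)} + 8950}{Y{\left(-36 \right)} + S{\left(-92 \right)}} = \frac{\left(-11\right) \left(-214\right) + 8950}{-36 + \left(22 - -184\right)} = \frac{2354 + 8950}{-36 + \left(22 + 184\right)} = \frac{11304}{-36 + 206} = \frac{11304}{170} = 11304 \cdot \frac{1}{170} = \frac{5652}{85}$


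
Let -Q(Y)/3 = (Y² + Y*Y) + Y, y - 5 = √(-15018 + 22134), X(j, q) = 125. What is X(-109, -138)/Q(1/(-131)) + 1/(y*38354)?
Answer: 583405815054815/105251698818 + √1779/135984107 ≈ 5543.0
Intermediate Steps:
y = 5 + 2*√1779 (y = 5 + √(-15018 + 22134) = 5 + √7116 = 5 + 2*√1779 ≈ 89.356)
Q(Y) = -6*Y² - 3*Y (Q(Y) = -3*((Y² + Y*Y) + Y) = -3*((Y² + Y²) + Y) = -3*(2*Y² + Y) = -3*(Y + 2*Y²) = -6*Y² - 3*Y)
X(-109, -138)/Q(1/(-131)) + 1/(y*38354) = 125/((-3*(1 + 2/(-131))/(-131))) + 1/((5 + 2*√1779)*38354) = 125/((-3*(-1/131)*(1 + 2*(-1/131)))) + (1/38354)/(5 + 2*√1779) = 125/((-3*(-1/131)*(1 - 2/131))) + 1/(38354*(5 + 2*√1779)) = 125/((-3*(-1/131)*129/131)) + 1/(38354*(5 + 2*√1779)) = 125/(387/17161) + 1/(38354*(5 + 2*√1779)) = 125*(17161/387) + 1/(38354*(5 + 2*√1779)) = 2145125/387 + 1/(38354*(5 + 2*√1779))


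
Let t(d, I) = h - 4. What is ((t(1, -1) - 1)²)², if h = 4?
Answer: 1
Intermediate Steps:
t(d, I) = 0 (t(d, I) = 4 - 4 = 0)
((t(1, -1) - 1)²)² = ((0 - 1)²)² = ((-1)²)² = 1² = 1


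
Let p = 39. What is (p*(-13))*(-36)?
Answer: 18252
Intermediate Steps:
(p*(-13))*(-36) = (39*(-13))*(-36) = -507*(-36) = 18252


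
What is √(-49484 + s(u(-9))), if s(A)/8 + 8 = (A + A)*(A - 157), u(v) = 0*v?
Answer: 2*I*√12387 ≈ 222.59*I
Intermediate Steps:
u(v) = 0
s(A) = -64 + 16*A*(-157 + A) (s(A) = -64 + 8*((A + A)*(A - 157)) = -64 + 8*((2*A)*(-157 + A)) = -64 + 8*(2*A*(-157 + A)) = -64 + 16*A*(-157 + A))
√(-49484 + s(u(-9))) = √(-49484 + (-64 - 2512*0 + 16*0²)) = √(-49484 + (-64 + 0 + 16*0)) = √(-49484 + (-64 + 0 + 0)) = √(-49484 - 64) = √(-49548) = 2*I*√12387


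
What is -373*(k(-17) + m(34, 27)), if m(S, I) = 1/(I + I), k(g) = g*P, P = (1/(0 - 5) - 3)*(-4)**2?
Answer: -87659849/270 ≈ -3.2467e+5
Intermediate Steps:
P = -256/5 (P = (1/(-5) - 3)*16 = (-1/5 - 3)*16 = -16/5*16 = -256/5 ≈ -51.200)
k(g) = -256*g/5 (k(g) = g*(-256/5) = -256*g/5)
m(S, I) = 1/(2*I)
-373*(k(-17) + m(34, 27)) = -373*(-256/5*(-17) + (1/2)/27) = -373*(4352/5 + (1/2)*(1/27)) = -373*(4352/5 + 1/54) = -373*235013/270 = -87659849/270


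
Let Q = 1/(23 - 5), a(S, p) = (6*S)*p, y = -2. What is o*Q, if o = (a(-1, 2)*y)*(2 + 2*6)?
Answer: 56/3 ≈ 18.667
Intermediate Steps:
a(S, p) = 6*S*p
Q = 1/18 ≈ 0.055556
o = 336 (o = ((6*(-1)*2)*(-2))*(2 + 2*6) = (-12*(-2))*(2 + 12) = 24*14 = 336)
o*Q = 336*(1/18) = 56/3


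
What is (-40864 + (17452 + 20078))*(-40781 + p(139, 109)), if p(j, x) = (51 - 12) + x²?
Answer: 96222574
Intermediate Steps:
p(j, x) = 39 + x²
(-40864 + (17452 + 20078))*(-40781 + p(139, 109)) = (-40864 + (17452 + 20078))*(-40781 + (39 + 109²)) = (-40864 + 37530)*(-40781 + (39 + 11881)) = -3334*(-40781 + 11920) = -3334*(-28861) = 96222574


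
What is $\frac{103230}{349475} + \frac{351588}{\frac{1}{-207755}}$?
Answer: $- \frac{5105421908460654}{69895} \approx -7.3044 \cdot 10^{10}$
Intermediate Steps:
$\frac{103230}{349475} + \frac{351588}{\frac{1}{-207755}} = 103230 \cdot \frac{1}{349475} + \frac{351588}{- \frac{1}{207755}} = \frac{20646}{69895} + 351588 \left(-207755\right) = \frac{20646}{69895} - 73044164940 = - \frac{5105421908460654}{69895}$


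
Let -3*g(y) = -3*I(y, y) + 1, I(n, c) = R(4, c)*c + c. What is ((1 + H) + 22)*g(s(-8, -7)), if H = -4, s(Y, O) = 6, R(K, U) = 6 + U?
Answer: 4427/3 ≈ 1475.7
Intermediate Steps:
I(n, c) = c + c*(6 + c) (I(n, c) = (6 + c)*c + c = c*(6 + c) + c = c + c*(6 + c))
g(y) = -⅓ + y*(7 + y) (g(y) = -(-3*y*(7 + y) + 1)/3 = -(1 - 3*y*(7 + y))/3 = -⅓ + y*(7 + y))
((1 + H) + 22)*g(s(-8, -7)) = ((1 - 4) + 22)*(-⅓ + 6*(7 + 6)) = (-3 + 22)*(-⅓ + 6*13) = 19*(-⅓ + 78) = 19*(233/3) = 4427/3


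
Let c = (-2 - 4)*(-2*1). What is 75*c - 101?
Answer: 799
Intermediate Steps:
c = 12 (c = -6*(-2) = 12)
75*c - 101 = 75*12 - 101 = 900 - 101 = 799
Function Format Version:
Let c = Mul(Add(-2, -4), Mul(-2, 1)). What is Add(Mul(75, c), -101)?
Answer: 799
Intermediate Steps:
c = 12 (c = Mul(-6, -2) = 12)
Add(Mul(75, c), -101) = Add(Mul(75, 12), -101) = Add(900, -101) = 799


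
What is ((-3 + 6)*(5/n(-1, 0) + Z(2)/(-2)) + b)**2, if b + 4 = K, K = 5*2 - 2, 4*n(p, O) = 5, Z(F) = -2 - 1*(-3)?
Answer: 841/4 ≈ 210.25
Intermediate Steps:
Z(F) = 1 (Z(F) = -2 + 3 = 1)
n(p, O) = 5/4 (n(p, O) = (1/4)*5 = 5/4)
K = 8 (K = 10 - 2 = 8)
b = 4 (b = -4 + 8 = 4)
((-3 + 6)*(5/n(-1, 0) + Z(2)/(-2)) + b)**2 = ((-3 + 6)*(5/(5/4) + 1/(-2)) + 4)**2 = (3*(5*(4/5) + 1*(-1/2)) + 4)**2 = (3*(4 - 1/2) + 4)**2 = (3*(7/2) + 4)**2 = (21/2 + 4)**2 = (29/2)**2 = 841/4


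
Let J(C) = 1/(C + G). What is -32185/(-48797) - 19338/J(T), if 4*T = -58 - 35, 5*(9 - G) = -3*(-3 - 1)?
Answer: 157115780119/487970 ≈ 3.2198e+5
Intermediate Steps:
G = 33/5 (G = 9 - (-3)*(-3 - 1)/5 = 9 - (-3)*(-4)/5 = 9 - ⅕*12 = 9 - 12/5 = 33/5 ≈ 6.6000)
T = -93/4 (T = (-58 - 35)/4 = (¼)*(-93) = -93/4 ≈ -23.250)
J(C) = 1/(33/5 + C) (J(C) = 1/(C + 33/5) = 1/(33/5 + C))
-32185/(-48797) - 19338/J(T) = -32185/(-48797) - 19338/(5/(33 + 5*(-93/4))) = -32185*(-1/48797) - 19338/(5/(33 - 465/4)) = 32185/48797 - 19338/(5/(-333/4)) = 32185/48797 - 19338/(5*(-4/333)) = 32185/48797 - 19338/(-20/333) = 32185/48797 - 19338*(-333/20) = 32185/48797 + 3219777/10 = 157115780119/487970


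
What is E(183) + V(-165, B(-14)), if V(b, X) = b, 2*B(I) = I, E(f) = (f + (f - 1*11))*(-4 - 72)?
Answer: -27145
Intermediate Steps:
E(f) = 836 - 152*f (E(f) = (f + (f - 11))*(-76) = (f + (-11 + f))*(-76) = (-11 + 2*f)*(-76) = 836 - 152*f)
B(I) = I/2
E(183) + V(-165, B(-14)) = (836 - 152*183) - 165 = (836 - 27816) - 165 = -26980 - 165 = -27145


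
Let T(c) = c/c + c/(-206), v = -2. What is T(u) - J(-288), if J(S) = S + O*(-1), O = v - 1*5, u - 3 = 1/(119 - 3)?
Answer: 6738323/23896 ≈ 281.99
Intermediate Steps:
u = 349/116 (u = 3 + 1/(119 - 3) = 3 + 1/116 = 349/116 ≈ 3.0086)
O = -7 (O = -2 - 1*5 = -2 - 5 = -7)
T(c) = 1 - c/206 (T(c) = 1 + c*(-1/206) = 1 - c/206)
J(S) = 7 + S (J(S) = S - 7*(-1) = S + 7 = 7 + S)
T(u) - J(-288) = (1 - 1/206*349/116) - (7 - 288) = (1 - 349/23896) - 1*(-281) = 23547/23896 + 281 = 6738323/23896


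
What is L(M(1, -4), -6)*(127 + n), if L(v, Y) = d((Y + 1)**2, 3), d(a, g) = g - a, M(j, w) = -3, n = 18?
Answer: -3190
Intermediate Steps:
L(v, Y) = 3 - (1 + Y)**2 (L(v, Y) = 3 - (Y + 1)**2 = 3 - (1 + Y)**2)
L(M(1, -4), -6)*(127 + n) = (3 - (1 - 6)**2)*(127 + 18) = (3 - 1*(-5)**2)*145 = (3 - 1*25)*145 = (3 - 25)*145 = -22*145 = -3190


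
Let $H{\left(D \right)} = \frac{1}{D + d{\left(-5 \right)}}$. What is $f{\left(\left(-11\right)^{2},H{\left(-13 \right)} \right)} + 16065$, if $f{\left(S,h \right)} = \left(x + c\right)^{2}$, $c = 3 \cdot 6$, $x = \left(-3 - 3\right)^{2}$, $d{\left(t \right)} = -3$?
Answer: $18981$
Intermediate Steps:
$x = 36$ ($x = \left(-6\right)^{2} = 36$)
$c = 18$
$H{\left(D \right)} = \frac{1}{-3 + D}$ ($H{\left(D \right)} = \frac{1}{D - 3} = \frac{1}{-3 + D}$)
$f{\left(S,h \right)} = 2916$ ($f{\left(S,h \right)} = \left(36 + 18\right)^{2} = 54^{2} = 2916$)
$f{\left(\left(-11\right)^{2},H{\left(-13 \right)} \right)} + 16065 = 2916 + 16065 = 18981$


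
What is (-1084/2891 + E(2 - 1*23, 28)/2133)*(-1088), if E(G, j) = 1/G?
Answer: 7547378752/18499509 ≈ 407.98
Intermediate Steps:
(-1084/2891 + E(2 - 1*23, 28)/2133)*(-1088) = (-1084/2891 + 1/((2 - 1*23)*2133))*(-1088) = (-1084*1/2891 + (1/2133)/(2 - 23))*(-1088) = (-1084/2891 + (1/2133)/(-21))*(-1088) = (-1084/2891 - 1/21*1/2133)*(-1088) = (-1084/2891 - 1/44793)*(-1088) = -6936929/18499509*(-1088) = 7547378752/18499509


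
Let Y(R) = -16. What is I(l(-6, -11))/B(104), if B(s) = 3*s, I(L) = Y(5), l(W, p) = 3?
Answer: -2/39 ≈ -0.051282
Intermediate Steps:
I(L) = -16
I(l(-6, -11))/B(104) = -16/(3*104) = -16/312 = -16*1/312 = -2/39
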